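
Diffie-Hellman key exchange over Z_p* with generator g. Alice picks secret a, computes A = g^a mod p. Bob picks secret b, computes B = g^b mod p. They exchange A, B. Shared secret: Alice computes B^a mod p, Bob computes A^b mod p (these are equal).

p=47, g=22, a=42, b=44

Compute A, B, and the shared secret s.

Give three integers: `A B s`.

A = 22^42 mod 47  (bits of 42 = 101010)
  bit 0 = 1: r = r^2 * 22 mod 47 = 1^2 * 22 = 1*22 = 22
  bit 1 = 0: r = r^2 mod 47 = 22^2 = 14
  bit 2 = 1: r = r^2 * 22 mod 47 = 14^2 * 22 = 8*22 = 35
  bit 3 = 0: r = r^2 mod 47 = 35^2 = 3
  bit 4 = 1: r = r^2 * 22 mod 47 = 3^2 * 22 = 9*22 = 10
  bit 5 = 0: r = r^2 mod 47 = 10^2 = 6
  -> A = 6
B = 22^44 mod 47  (bits of 44 = 101100)
  bit 0 = 1: r = r^2 * 22 mod 47 = 1^2 * 22 = 1*22 = 22
  bit 1 = 0: r = r^2 mod 47 = 22^2 = 14
  bit 2 = 1: r = r^2 * 22 mod 47 = 14^2 * 22 = 8*22 = 35
  bit 3 = 1: r = r^2 * 22 mod 47 = 35^2 * 22 = 3*22 = 19
  bit 4 = 0: r = r^2 mod 47 = 19^2 = 32
  bit 5 = 0: r = r^2 mod 47 = 32^2 = 37
  -> B = 37
s = B^a = 37^42 mod 47  (bits of 42 = 101010)
  bit 0 = 1: r = r^2 * 37 mod 47 = 1^2 * 37 = 1*37 = 37
  bit 1 = 0: r = r^2 mod 47 = 37^2 = 6
  bit 2 = 1: r = r^2 * 37 mod 47 = 6^2 * 37 = 36*37 = 16
  bit 3 = 0: r = r^2 mod 47 = 16^2 = 21
  bit 4 = 1: r = r^2 * 37 mod 47 = 21^2 * 37 = 18*37 = 8
  bit 5 = 0: r = r^2 mod 47 = 8^2 = 17
  -> s = B^a = 17

Answer: 6 37 17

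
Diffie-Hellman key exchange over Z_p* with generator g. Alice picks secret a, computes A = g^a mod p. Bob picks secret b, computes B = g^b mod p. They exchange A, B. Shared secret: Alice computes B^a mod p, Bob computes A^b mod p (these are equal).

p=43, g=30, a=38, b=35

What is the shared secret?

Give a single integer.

Answer: 36

Derivation:
A = 30^38 mod 43  (bits of 38 = 100110)
  bit 0 = 1: r = r^2 * 30 mod 43 = 1^2 * 30 = 1*30 = 30
  bit 1 = 0: r = r^2 mod 43 = 30^2 = 40
  bit 2 = 0: r = r^2 mod 43 = 40^2 = 9
  bit 3 = 1: r = r^2 * 30 mod 43 = 9^2 * 30 = 38*30 = 22
  bit 4 = 1: r = r^2 * 30 mod 43 = 22^2 * 30 = 11*30 = 29
  bit 5 = 0: r = r^2 mod 43 = 29^2 = 24
  -> A = 24
B = 30^35 mod 43  (bits of 35 = 100011)
  bit 0 = 1: r = r^2 * 30 mod 43 = 1^2 * 30 = 1*30 = 30
  bit 1 = 0: r = r^2 mod 43 = 30^2 = 40
  bit 2 = 0: r = r^2 mod 43 = 40^2 = 9
  bit 3 = 0: r = r^2 mod 43 = 9^2 = 38
  bit 4 = 1: r = r^2 * 30 mod 43 = 38^2 * 30 = 25*30 = 19
  bit 5 = 1: r = r^2 * 30 mod 43 = 19^2 * 30 = 17*30 = 37
  -> B = 37
s = B^a = 37^38 mod 43  (bits of 38 = 100110)
  bit 0 = 1: r = r^2 * 37 mod 43 = 1^2 * 37 = 1*37 = 37
  bit 1 = 0: r = r^2 mod 43 = 37^2 = 36
  bit 2 = 0: r = r^2 mod 43 = 36^2 = 6
  bit 3 = 1: r = r^2 * 37 mod 43 = 6^2 * 37 = 36*37 = 42
  bit 4 = 1: r = r^2 * 37 mod 43 = 42^2 * 37 = 1*37 = 37
  bit 5 = 0: r = r^2 mod 43 = 37^2 = 36
  -> s = B^a = 36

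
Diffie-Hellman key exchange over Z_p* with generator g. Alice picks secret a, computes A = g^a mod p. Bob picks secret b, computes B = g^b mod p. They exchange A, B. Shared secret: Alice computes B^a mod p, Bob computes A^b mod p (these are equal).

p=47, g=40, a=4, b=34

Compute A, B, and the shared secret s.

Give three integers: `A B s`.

A = 40^4 mod 47  (bits of 4 = 100)
  bit 0 = 1: r = r^2 * 40 mod 47 = 1^2 * 40 = 1*40 = 40
  bit 1 = 0: r = r^2 mod 47 = 40^2 = 2
  bit 2 = 0: r = r^2 mod 47 = 2^2 = 4
  -> A = 4
B = 40^34 mod 47  (bits of 34 = 100010)
  bit 0 = 1: r = r^2 * 40 mod 47 = 1^2 * 40 = 1*40 = 40
  bit 1 = 0: r = r^2 mod 47 = 40^2 = 2
  bit 2 = 0: r = r^2 mod 47 = 2^2 = 4
  bit 3 = 0: r = r^2 mod 47 = 4^2 = 16
  bit 4 = 1: r = r^2 * 40 mod 47 = 16^2 * 40 = 21*40 = 41
  bit 5 = 0: r = r^2 mod 47 = 41^2 = 36
  -> B = 36
s = B^a = 36^4 mod 47  (bits of 4 = 100)
  bit 0 = 1: r = r^2 * 36 mod 47 = 1^2 * 36 = 1*36 = 36
  bit 1 = 0: r = r^2 mod 47 = 36^2 = 27
  bit 2 = 0: r = r^2 mod 47 = 27^2 = 24
  -> s = B^a = 24

Answer: 4 36 24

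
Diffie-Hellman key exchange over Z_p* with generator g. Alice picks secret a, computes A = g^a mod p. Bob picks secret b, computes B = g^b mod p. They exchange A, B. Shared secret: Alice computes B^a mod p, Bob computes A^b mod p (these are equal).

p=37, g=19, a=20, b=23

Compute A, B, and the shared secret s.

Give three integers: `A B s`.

A = 19^20 mod 37  (bits of 20 = 10100)
  bit 0 = 1: r = r^2 * 19 mod 37 = 1^2 * 19 = 1*19 = 19
  bit 1 = 0: r = r^2 mod 37 = 19^2 = 28
  bit 2 = 1: r = r^2 * 19 mod 37 = 28^2 * 19 = 7*19 = 22
  bit 3 = 0: r = r^2 mod 37 = 22^2 = 3
  bit 4 = 0: r = r^2 mod 37 = 3^2 = 9
  -> A = 9
B = 19^23 mod 37  (bits of 23 = 10111)
  bit 0 = 1: r = r^2 * 19 mod 37 = 1^2 * 19 = 1*19 = 19
  bit 1 = 0: r = r^2 mod 37 = 19^2 = 28
  bit 2 = 1: r = r^2 * 19 mod 37 = 28^2 * 19 = 7*19 = 22
  bit 3 = 1: r = r^2 * 19 mod 37 = 22^2 * 19 = 3*19 = 20
  bit 4 = 1: r = r^2 * 19 mod 37 = 20^2 * 19 = 30*19 = 15
  -> B = 15
s = B^a = 15^20 mod 37  (bits of 20 = 10100)
  bit 0 = 1: r = r^2 * 15 mod 37 = 1^2 * 15 = 1*15 = 15
  bit 1 = 0: r = r^2 mod 37 = 15^2 = 3
  bit 2 = 1: r = r^2 * 15 mod 37 = 3^2 * 15 = 9*15 = 24
  bit 3 = 0: r = r^2 mod 37 = 24^2 = 21
  bit 4 = 0: r = r^2 mod 37 = 21^2 = 34
  -> s = B^a = 34

Answer: 9 15 34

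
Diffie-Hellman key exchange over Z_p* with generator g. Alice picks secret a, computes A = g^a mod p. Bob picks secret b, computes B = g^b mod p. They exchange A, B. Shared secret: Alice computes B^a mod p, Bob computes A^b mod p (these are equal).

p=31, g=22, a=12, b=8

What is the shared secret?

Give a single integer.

A = 22^12 mod 31  (bits of 12 = 1100)
  bit 0 = 1: r = r^2 * 22 mod 31 = 1^2 * 22 = 1*22 = 22
  bit 1 = 1: r = r^2 * 22 mod 31 = 22^2 * 22 = 19*22 = 15
  bit 2 = 0: r = r^2 mod 31 = 15^2 = 8
  bit 3 = 0: r = r^2 mod 31 = 8^2 = 2
  -> A = 2
B = 22^8 mod 31  (bits of 8 = 1000)
  bit 0 = 1: r = r^2 * 22 mod 31 = 1^2 * 22 = 1*22 = 22
  bit 1 = 0: r = r^2 mod 31 = 22^2 = 19
  bit 2 = 0: r = r^2 mod 31 = 19^2 = 20
  bit 3 = 0: r = r^2 mod 31 = 20^2 = 28
  -> B = 28
s = B^a = 28^12 mod 31  (bits of 12 = 1100)
  bit 0 = 1: r = r^2 * 28 mod 31 = 1^2 * 28 = 1*28 = 28
  bit 1 = 1: r = r^2 * 28 mod 31 = 28^2 * 28 = 9*28 = 4
  bit 2 = 0: r = r^2 mod 31 = 4^2 = 16
  bit 3 = 0: r = r^2 mod 31 = 16^2 = 8
  -> s = B^a = 8

Answer: 8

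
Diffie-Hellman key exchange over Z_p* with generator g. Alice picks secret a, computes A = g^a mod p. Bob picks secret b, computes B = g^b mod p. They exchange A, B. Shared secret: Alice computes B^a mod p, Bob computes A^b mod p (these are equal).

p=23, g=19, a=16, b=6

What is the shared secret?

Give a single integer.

A = 19^16 mod 23  (bits of 16 = 10000)
  bit 0 = 1: r = r^2 * 19 mod 23 = 1^2 * 19 = 1*19 = 19
  bit 1 = 0: r = r^2 mod 23 = 19^2 = 16
  bit 2 = 0: r = r^2 mod 23 = 16^2 = 3
  bit 3 = 0: r = r^2 mod 23 = 3^2 = 9
  bit 4 = 0: r = r^2 mod 23 = 9^2 = 12
  -> A = 12
B = 19^6 mod 23  (bits of 6 = 110)
  bit 0 = 1: r = r^2 * 19 mod 23 = 1^2 * 19 = 1*19 = 19
  bit 1 = 1: r = r^2 * 19 mod 23 = 19^2 * 19 = 16*19 = 5
  bit 2 = 0: r = r^2 mod 23 = 5^2 = 2
  -> B = 2
s = B^a = 2^16 mod 23  (bits of 16 = 10000)
  bit 0 = 1: r = r^2 * 2 mod 23 = 1^2 * 2 = 1*2 = 2
  bit 1 = 0: r = r^2 mod 23 = 2^2 = 4
  bit 2 = 0: r = r^2 mod 23 = 4^2 = 16
  bit 3 = 0: r = r^2 mod 23 = 16^2 = 3
  bit 4 = 0: r = r^2 mod 23 = 3^2 = 9
  -> s = B^a = 9

Answer: 9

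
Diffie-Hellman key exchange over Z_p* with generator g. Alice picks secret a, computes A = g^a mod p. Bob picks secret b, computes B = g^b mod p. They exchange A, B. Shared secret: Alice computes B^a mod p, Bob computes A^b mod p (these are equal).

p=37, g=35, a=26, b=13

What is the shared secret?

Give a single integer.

A = 35^26 mod 37  (bits of 26 = 11010)
  bit 0 = 1: r = r^2 * 35 mod 37 = 1^2 * 35 = 1*35 = 35
  bit 1 = 1: r = r^2 * 35 mod 37 = 35^2 * 35 = 4*35 = 29
  bit 2 = 0: r = r^2 mod 37 = 29^2 = 27
  bit 3 = 1: r = r^2 * 35 mod 37 = 27^2 * 35 = 26*35 = 22
  bit 4 = 0: r = r^2 mod 37 = 22^2 = 3
  -> A = 3
B = 35^13 mod 37  (bits of 13 = 1101)
  bit 0 = 1: r = r^2 * 35 mod 37 = 1^2 * 35 = 1*35 = 35
  bit 1 = 1: r = r^2 * 35 mod 37 = 35^2 * 35 = 4*35 = 29
  bit 2 = 0: r = r^2 mod 37 = 29^2 = 27
  bit 3 = 1: r = r^2 * 35 mod 37 = 27^2 * 35 = 26*35 = 22
  -> B = 22
s = B^a = 22^26 mod 37  (bits of 26 = 11010)
  bit 0 = 1: r = r^2 * 22 mod 37 = 1^2 * 22 = 1*22 = 22
  bit 1 = 1: r = r^2 * 22 mod 37 = 22^2 * 22 = 3*22 = 29
  bit 2 = 0: r = r^2 mod 37 = 29^2 = 27
  bit 3 = 1: r = r^2 * 22 mod 37 = 27^2 * 22 = 26*22 = 17
  bit 4 = 0: r = r^2 mod 37 = 17^2 = 30
  -> s = B^a = 30

Answer: 30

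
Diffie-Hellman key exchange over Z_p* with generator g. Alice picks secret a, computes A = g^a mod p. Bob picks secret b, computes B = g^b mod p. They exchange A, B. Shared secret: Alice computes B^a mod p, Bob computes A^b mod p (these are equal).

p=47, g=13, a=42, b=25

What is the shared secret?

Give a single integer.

Answer: 14

Derivation:
A = 13^42 mod 47  (bits of 42 = 101010)
  bit 0 = 1: r = r^2 * 13 mod 47 = 1^2 * 13 = 1*13 = 13
  bit 1 = 0: r = r^2 mod 47 = 13^2 = 28
  bit 2 = 1: r = r^2 * 13 mod 47 = 28^2 * 13 = 32*13 = 40
  bit 3 = 0: r = r^2 mod 47 = 40^2 = 2
  bit 4 = 1: r = r^2 * 13 mod 47 = 2^2 * 13 = 4*13 = 5
  bit 5 = 0: r = r^2 mod 47 = 5^2 = 25
  -> A = 25
B = 13^25 mod 47  (bits of 25 = 11001)
  bit 0 = 1: r = r^2 * 13 mod 47 = 1^2 * 13 = 1*13 = 13
  bit 1 = 1: r = r^2 * 13 mod 47 = 13^2 * 13 = 28*13 = 35
  bit 2 = 0: r = r^2 mod 47 = 35^2 = 3
  bit 3 = 0: r = r^2 mod 47 = 3^2 = 9
  bit 4 = 1: r = r^2 * 13 mod 47 = 9^2 * 13 = 34*13 = 19
  -> B = 19
s = B^a = 19^42 mod 47  (bits of 42 = 101010)
  bit 0 = 1: r = r^2 * 19 mod 47 = 1^2 * 19 = 1*19 = 19
  bit 1 = 0: r = r^2 mod 47 = 19^2 = 32
  bit 2 = 1: r = r^2 * 19 mod 47 = 32^2 * 19 = 37*19 = 45
  bit 3 = 0: r = r^2 mod 47 = 45^2 = 4
  bit 4 = 1: r = r^2 * 19 mod 47 = 4^2 * 19 = 16*19 = 22
  bit 5 = 0: r = r^2 mod 47 = 22^2 = 14
  -> s = B^a = 14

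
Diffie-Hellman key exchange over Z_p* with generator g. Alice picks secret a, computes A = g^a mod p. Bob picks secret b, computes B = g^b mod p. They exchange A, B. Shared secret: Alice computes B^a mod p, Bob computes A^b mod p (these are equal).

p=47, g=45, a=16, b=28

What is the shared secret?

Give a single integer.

Answer: 27

Derivation:
A = 45^16 mod 47  (bits of 16 = 10000)
  bit 0 = 1: r = r^2 * 45 mod 47 = 1^2 * 45 = 1*45 = 45
  bit 1 = 0: r = r^2 mod 47 = 45^2 = 4
  bit 2 = 0: r = r^2 mod 47 = 4^2 = 16
  bit 3 = 0: r = r^2 mod 47 = 16^2 = 21
  bit 4 = 0: r = r^2 mod 47 = 21^2 = 18
  -> A = 18
B = 45^28 mod 47  (bits of 28 = 11100)
  bit 0 = 1: r = r^2 * 45 mod 47 = 1^2 * 45 = 1*45 = 45
  bit 1 = 1: r = r^2 * 45 mod 47 = 45^2 * 45 = 4*45 = 39
  bit 2 = 1: r = r^2 * 45 mod 47 = 39^2 * 45 = 17*45 = 13
  bit 3 = 0: r = r^2 mod 47 = 13^2 = 28
  bit 4 = 0: r = r^2 mod 47 = 28^2 = 32
  -> B = 32
s = B^a = 32^16 mod 47  (bits of 16 = 10000)
  bit 0 = 1: r = r^2 * 32 mod 47 = 1^2 * 32 = 1*32 = 32
  bit 1 = 0: r = r^2 mod 47 = 32^2 = 37
  bit 2 = 0: r = r^2 mod 47 = 37^2 = 6
  bit 3 = 0: r = r^2 mod 47 = 6^2 = 36
  bit 4 = 0: r = r^2 mod 47 = 36^2 = 27
  -> s = B^a = 27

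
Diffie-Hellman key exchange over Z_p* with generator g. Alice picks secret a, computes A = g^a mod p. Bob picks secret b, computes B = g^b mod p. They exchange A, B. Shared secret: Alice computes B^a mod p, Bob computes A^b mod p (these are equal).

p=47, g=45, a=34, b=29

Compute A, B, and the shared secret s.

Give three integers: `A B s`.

A = 45^34 mod 47  (bits of 34 = 100010)
  bit 0 = 1: r = r^2 * 45 mod 47 = 1^2 * 45 = 1*45 = 45
  bit 1 = 0: r = r^2 mod 47 = 45^2 = 4
  bit 2 = 0: r = r^2 mod 47 = 4^2 = 16
  bit 3 = 0: r = r^2 mod 47 = 16^2 = 21
  bit 4 = 1: r = r^2 * 45 mod 47 = 21^2 * 45 = 18*45 = 11
  bit 5 = 0: r = r^2 mod 47 = 11^2 = 27
  -> A = 27
B = 45^29 mod 47  (bits of 29 = 11101)
  bit 0 = 1: r = r^2 * 45 mod 47 = 1^2 * 45 = 1*45 = 45
  bit 1 = 1: r = r^2 * 45 mod 47 = 45^2 * 45 = 4*45 = 39
  bit 2 = 1: r = r^2 * 45 mod 47 = 39^2 * 45 = 17*45 = 13
  bit 3 = 0: r = r^2 mod 47 = 13^2 = 28
  bit 4 = 1: r = r^2 * 45 mod 47 = 28^2 * 45 = 32*45 = 30
  -> B = 30
s = B^a = 30^34 mod 47  (bits of 34 = 100010)
  bit 0 = 1: r = r^2 * 30 mod 47 = 1^2 * 30 = 1*30 = 30
  bit 1 = 0: r = r^2 mod 47 = 30^2 = 7
  bit 2 = 0: r = r^2 mod 47 = 7^2 = 2
  bit 3 = 0: r = r^2 mod 47 = 2^2 = 4
  bit 4 = 1: r = r^2 * 30 mod 47 = 4^2 * 30 = 16*30 = 10
  bit 5 = 0: r = r^2 mod 47 = 10^2 = 6
  -> s = B^a = 6

Answer: 27 30 6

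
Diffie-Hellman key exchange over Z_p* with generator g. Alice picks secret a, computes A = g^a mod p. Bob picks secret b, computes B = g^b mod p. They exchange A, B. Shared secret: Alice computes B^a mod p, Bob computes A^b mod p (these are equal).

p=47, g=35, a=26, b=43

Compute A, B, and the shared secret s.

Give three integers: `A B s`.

Answer: 36 30 25

Derivation:
A = 35^26 mod 47  (bits of 26 = 11010)
  bit 0 = 1: r = r^2 * 35 mod 47 = 1^2 * 35 = 1*35 = 35
  bit 1 = 1: r = r^2 * 35 mod 47 = 35^2 * 35 = 3*35 = 11
  bit 2 = 0: r = r^2 mod 47 = 11^2 = 27
  bit 3 = 1: r = r^2 * 35 mod 47 = 27^2 * 35 = 24*35 = 41
  bit 4 = 0: r = r^2 mod 47 = 41^2 = 36
  -> A = 36
B = 35^43 mod 47  (bits of 43 = 101011)
  bit 0 = 1: r = r^2 * 35 mod 47 = 1^2 * 35 = 1*35 = 35
  bit 1 = 0: r = r^2 mod 47 = 35^2 = 3
  bit 2 = 1: r = r^2 * 35 mod 47 = 3^2 * 35 = 9*35 = 33
  bit 3 = 0: r = r^2 mod 47 = 33^2 = 8
  bit 4 = 1: r = r^2 * 35 mod 47 = 8^2 * 35 = 17*35 = 31
  bit 5 = 1: r = r^2 * 35 mod 47 = 31^2 * 35 = 21*35 = 30
  -> B = 30
s = B^a = 30^26 mod 47  (bits of 26 = 11010)
  bit 0 = 1: r = r^2 * 30 mod 47 = 1^2 * 30 = 1*30 = 30
  bit 1 = 1: r = r^2 * 30 mod 47 = 30^2 * 30 = 7*30 = 22
  bit 2 = 0: r = r^2 mod 47 = 22^2 = 14
  bit 3 = 1: r = r^2 * 30 mod 47 = 14^2 * 30 = 8*30 = 5
  bit 4 = 0: r = r^2 mod 47 = 5^2 = 25
  -> s = B^a = 25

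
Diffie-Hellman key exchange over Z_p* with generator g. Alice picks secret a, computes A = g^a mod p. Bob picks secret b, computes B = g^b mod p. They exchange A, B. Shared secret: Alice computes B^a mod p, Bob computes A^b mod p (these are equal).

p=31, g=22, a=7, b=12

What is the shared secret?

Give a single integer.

A = 22^7 mod 31  (bits of 7 = 111)
  bit 0 = 1: r = r^2 * 22 mod 31 = 1^2 * 22 = 1*22 = 22
  bit 1 = 1: r = r^2 * 22 mod 31 = 22^2 * 22 = 19*22 = 15
  bit 2 = 1: r = r^2 * 22 mod 31 = 15^2 * 22 = 8*22 = 21
  -> A = 21
B = 22^12 mod 31  (bits of 12 = 1100)
  bit 0 = 1: r = r^2 * 22 mod 31 = 1^2 * 22 = 1*22 = 22
  bit 1 = 1: r = r^2 * 22 mod 31 = 22^2 * 22 = 19*22 = 15
  bit 2 = 0: r = r^2 mod 31 = 15^2 = 8
  bit 3 = 0: r = r^2 mod 31 = 8^2 = 2
  -> B = 2
s = B^a = 2^7 mod 31  (bits of 7 = 111)
  bit 0 = 1: r = r^2 * 2 mod 31 = 1^2 * 2 = 1*2 = 2
  bit 1 = 1: r = r^2 * 2 mod 31 = 2^2 * 2 = 4*2 = 8
  bit 2 = 1: r = r^2 * 2 mod 31 = 8^2 * 2 = 2*2 = 4
  -> s = B^a = 4

Answer: 4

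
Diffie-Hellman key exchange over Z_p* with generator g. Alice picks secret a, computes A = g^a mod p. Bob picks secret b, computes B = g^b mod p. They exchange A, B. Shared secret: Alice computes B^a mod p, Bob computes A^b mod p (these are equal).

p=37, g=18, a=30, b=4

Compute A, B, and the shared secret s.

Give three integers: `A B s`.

A = 18^30 mod 37  (bits of 30 = 11110)
  bit 0 = 1: r = r^2 * 18 mod 37 = 1^2 * 18 = 1*18 = 18
  bit 1 = 1: r = r^2 * 18 mod 37 = 18^2 * 18 = 28*18 = 23
  bit 2 = 1: r = r^2 * 18 mod 37 = 23^2 * 18 = 11*18 = 13
  bit 3 = 1: r = r^2 * 18 mod 37 = 13^2 * 18 = 21*18 = 8
  bit 4 = 0: r = r^2 mod 37 = 8^2 = 27
  -> A = 27
B = 18^4 mod 37  (bits of 4 = 100)
  bit 0 = 1: r = r^2 * 18 mod 37 = 1^2 * 18 = 1*18 = 18
  bit 1 = 0: r = r^2 mod 37 = 18^2 = 28
  bit 2 = 0: r = r^2 mod 37 = 28^2 = 7
  -> B = 7
s = B^a = 7^30 mod 37  (bits of 30 = 11110)
  bit 0 = 1: r = r^2 * 7 mod 37 = 1^2 * 7 = 1*7 = 7
  bit 1 = 1: r = r^2 * 7 mod 37 = 7^2 * 7 = 12*7 = 10
  bit 2 = 1: r = r^2 * 7 mod 37 = 10^2 * 7 = 26*7 = 34
  bit 3 = 1: r = r^2 * 7 mod 37 = 34^2 * 7 = 9*7 = 26
  bit 4 = 0: r = r^2 mod 37 = 26^2 = 10
  -> s = B^a = 10

Answer: 27 7 10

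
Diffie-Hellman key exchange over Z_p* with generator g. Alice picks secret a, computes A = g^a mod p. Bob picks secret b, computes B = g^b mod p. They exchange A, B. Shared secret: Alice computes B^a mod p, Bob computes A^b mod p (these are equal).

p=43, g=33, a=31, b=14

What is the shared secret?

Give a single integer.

Answer: 36

Derivation:
A = 33^31 mod 43  (bits of 31 = 11111)
  bit 0 = 1: r = r^2 * 33 mod 43 = 1^2 * 33 = 1*33 = 33
  bit 1 = 1: r = r^2 * 33 mod 43 = 33^2 * 33 = 14*33 = 32
  bit 2 = 1: r = r^2 * 33 mod 43 = 32^2 * 33 = 35*33 = 37
  bit 3 = 1: r = r^2 * 33 mod 43 = 37^2 * 33 = 36*33 = 27
  bit 4 = 1: r = r^2 * 33 mod 43 = 27^2 * 33 = 41*33 = 20
  -> A = 20
B = 33^14 mod 43  (bits of 14 = 1110)
  bit 0 = 1: r = r^2 * 33 mod 43 = 1^2 * 33 = 1*33 = 33
  bit 1 = 1: r = r^2 * 33 mod 43 = 33^2 * 33 = 14*33 = 32
  bit 2 = 1: r = r^2 * 33 mod 43 = 32^2 * 33 = 35*33 = 37
  bit 3 = 0: r = r^2 mod 43 = 37^2 = 36
  -> B = 36
s = B^a = 36^31 mod 43  (bits of 31 = 11111)
  bit 0 = 1: r = r^2 * 36 mod 43 = 1^2 * 36 = 1*36 = 36
  bit 1 = 1: r = r^2 * 36 mod 43 = 36^2 * 36 = 6*36 = 1
  bit 2 = 1: r = r^2 * 36 mod 43 = 1^2 * 36 = 1*36 = 36
  bit 3 = 1: r = r^2 * 36 mod 43 = 36^2 * 36 = 6*36 = 1
  bit 4 = 1: r = r^2 * 36 mod 43 = 1^2 * 36 = 1*36 = 36
  -> s = B^a = 36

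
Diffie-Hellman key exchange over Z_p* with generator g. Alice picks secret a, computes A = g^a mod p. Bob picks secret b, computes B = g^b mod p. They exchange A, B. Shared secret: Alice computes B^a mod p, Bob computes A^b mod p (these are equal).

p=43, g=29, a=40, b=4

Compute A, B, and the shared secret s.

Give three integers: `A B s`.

Answer: 9 17 25

Derivation:
A = 29^40 mod 43  (bits of 40 = 101000)
  bit 0 = 1: r = r^2 * 29 mod 43 = 1^2 * 29 = 1*29 = 29
  bit 1 = 0: r = r^2 mod 43 = 29^2 = 24
  bit 2 = 1: r = r^2 * 29 mod 43 = 24^2 * 29 = 17*29 = 20
  bit 3 = 0: r = r^2 mod 43 = 20^2 = 13
  bit 4 = 0: r = r^2 mod 43 = 13^2 = 40
  bit 5 = 0: r = r^2 mod 43 = 40^2 = 9
  -> A = 9
B = 29^4 mod 43  (bits of 4 = 100)
  bit 0 = 1: r = r^2 * 29 mod 43 = 1^2 * 29 = 1*29 = 29
  bit 1 = 0: r = r^2 mod 43 = 29^2 = 24
  bit 2 = 0: r = r^2 mod 43 = 24^2 = 17
  -> B = 17
s = B^a = 17^40 mod 43  (bits of 40 = 101000)
  bit 0 = 1: r = r^2 * 17 mod 43 = 1^2 * 17 = 1*17 = 17
  bit 1 = 0: r = r^2 mod 43 = 17^2 = 31
  bit 2 = 1: r = r^2 * 17 mod 43 = 31^2 * 17 = 15*17 = 40
  bit 3 = 0: r = r^2 mod 43 = 40^2 = 9
  bit 4 = 0: r = r^2 mod 43 = 9^2 = 38
  bit 5 = 0: r = r^2 mod 43 = 38^2 = 25
  -> s = B^a = 25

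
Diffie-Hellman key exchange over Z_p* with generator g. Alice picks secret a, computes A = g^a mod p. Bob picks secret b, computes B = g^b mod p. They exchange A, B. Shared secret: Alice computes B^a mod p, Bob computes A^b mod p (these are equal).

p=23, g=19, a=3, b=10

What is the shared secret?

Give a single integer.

Answer: 9

Derivation:
A = 19^3 mod 23  (bits of 3 = 11)
  bit 0 = 1: r = r^2 * 19 mod 23 = 1^2 * 19 = 1*19 = 19
  bit 1 = 1: r = r^2 * 19 mod 23 = 19^2 * 19 = 16*19 = 5
  -> A = 5
B = 19^10 mod 23  (bits of 10 = 1010)
  bit 0 = 1: r = r^2 * 19 mod 23 = 1^2 * 19 = 1*19 = 19
  bit 1 = 0: r = r^2 mod 23 = 19^2 = 16
  bit 2 = 1: r = r^2 * 19 mod 23 = 16^2 * 19 = 3*19 = 11
  bit 3 = 0: r = r^2 mod 23 = 11^2 = 6
  -> B = 6
s = B^a = 6^3 mod 23  (bits of 3 = 11)
  bit 0 = 1: r = r^2 * 6 mod 23 = 1^2 * 6 = 1*6 = 6
  bit 1 = 1: r = r^2 * 6 mod 23 = 6^2 * 6 = 13*6 = 9
  -> s = B^a = 9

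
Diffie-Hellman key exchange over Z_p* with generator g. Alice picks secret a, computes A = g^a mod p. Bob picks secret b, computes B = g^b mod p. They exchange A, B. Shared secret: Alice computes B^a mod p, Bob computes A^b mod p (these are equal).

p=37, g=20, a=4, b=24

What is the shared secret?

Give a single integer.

Answer: 10

Derivation:
A = 20^4 mod 37  (bits of 4 = 100)
  bit 0 = 1: r = r^2 * 20 mod 37 = 1^2 * 20 = 1*20 = 20
  bit 1 = 0: r = r^2 mod 37 = 20^2 = 30
  bit 2 = 0: r = r^2 mod 37 = 30^2 = 12
  -> A = 12
B = 20^24 mod 37  (bits of 24 = 11000)
  bit 0 = 1: r = r^2 * 20 mod 37 = 1^2 * 20 = 1*20 = 20
  bit 1 = 1: r = r^2 * 20 mod 37 = 20^2 * 20 = 30*20 = 8
  bit 2 = 0: r = r^2 mod 37 = 8^2 = 27
  bit 3 = 0: r = r^2 mod 37 = 27^2 = 26
  bit 4 = 0: r = r^2 mod 37 = 26^2 = 10
  -> B = 10
s = B^a = 10^4 mod 37  (bits of 4 = 100)
  bit 0 = 1: r = r^2 * 10 mod 37 = 1^2 * 10 = 1*10 = 10
  bit 1 = 0: r = r^2 mod 37 = 10^2 = 26
  bit 2 = 0: r = r^2 mod 37 = 26^2 = 10
  -> s = B^a = 10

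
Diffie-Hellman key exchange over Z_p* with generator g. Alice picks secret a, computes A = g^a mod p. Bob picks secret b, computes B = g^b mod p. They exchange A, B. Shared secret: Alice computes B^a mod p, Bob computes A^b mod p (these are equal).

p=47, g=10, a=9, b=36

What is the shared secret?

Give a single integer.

A = 10^9 mod 47  (bits of 9 = 1001)
  bit 0 = 1: r = r^2 * 10 mod 47 = 1^2 * 10 = 1*10 = 10
  bit 1 = 0: r = r^2 mod 47 = 10^2 = 6
  bit 2 = 0: r = r^2 mod 47 = 6^2 = 36
  bit 3 = 1: r = r^2 * 10 mod 47 = 36^2 * 10 = 27*10 = 35
  -> A = 35
B = 10^36 mod 47  (bits of 36 = 100100)
  bit 0 = 1: r = r^2 * 10 mod 47 = 1^2 * 10 = 1*10 = 10
  bit 1 = 0: r = r^2 mod 47 = 10^2 = 6
  bit 2 = 0: r = r^2 mod 47 = 6^2 = 36
  bit 3 = 1: r = r^2 * 10 mod 47 = 36^2 * 10 = 27*10 = 35
  bit 4 = 0: r = r^2 mod 47 = 35^2 = 3
  bit 5 = 0: r = r^2 mod 47 = 3^2 = 9
  -> B = 9
s = B^a = 9^9 mod 47  (bits of 9 = 1001)
  bit 0 = 1: r = r^2 * 9 mod 47 = 1^2 * 9 = 1*9 = 9
  bit 1 = 0: r = r^2 mod 47 = 9^2 = 34
  bit 2 = 0: r = r^2 mod 47 = 34^2 = 28
  bit 3 = 1: r = r^2 * 9 mod 47 = 28^2 * 9 = 32*9 = 6
  -> s = B^a = 6

Answer: 6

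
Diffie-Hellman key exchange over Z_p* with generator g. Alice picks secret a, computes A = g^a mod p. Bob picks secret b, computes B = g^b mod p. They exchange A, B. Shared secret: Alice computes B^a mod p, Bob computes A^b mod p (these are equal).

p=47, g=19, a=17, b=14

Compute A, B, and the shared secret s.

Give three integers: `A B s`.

Answer: 26 7 6

Derivation:
A = 19^17 mod 47  (bits of 17 = 10001)
  bit 0 = 1: r = r^2 * 19 mod 47 = 1^2 * 19 = 1*19 = 19
  bit 1 = 0: r = r^2 mod 47 = 19^2 = 32
  bit 2 = 0: r = r^2 mod 47 = 32^2 = 37
  bit 3 = 0: r = r^2 mod 47 = 37^2 = 6
  bit 4 = 1: r = r^2 * 19 mod 47 = 6^2 * 19 = 36*19 = 26
  -> A = 26
B = 19^14 mod 47  (bits of 14 = 1110)
  bit 0 = 1: r = r^2 * 19 mod 47 = 1^2 * 19 = 1*19 = 19
  bit 1 = 1: r = r^2 * 19 mod 47 = 19^2 * 19 = 32*19 = 44
  bit 2 = 1: r = r^2 * 19 mod 47 = 44^2 * 19 = 9*19 = 30
  bit 3 = 0: r = r^2 mod 47 = 30^2 = 7
  -> B = 7
s = B^a = 7^17 mod 47  (bits of 17 = 10001)
  bit 0 = 1: r = r^2 * 7 mod 47 = 1^2 * 7 = 1*7 = 7
  bit 1 = 0: r = r^2 mod 47 = 7^2 = 2
  bit 2 = 0: r = r^2 mod 47 = 2^2 = 4
  bit 3 = 0: r = r^2 mod 47 = 4^2 = 16
  bit 4 = 1: r = r^2 * 7 mod 47 = 16^2 * 7 = 21*7 = 6
  -> s = B^a = 6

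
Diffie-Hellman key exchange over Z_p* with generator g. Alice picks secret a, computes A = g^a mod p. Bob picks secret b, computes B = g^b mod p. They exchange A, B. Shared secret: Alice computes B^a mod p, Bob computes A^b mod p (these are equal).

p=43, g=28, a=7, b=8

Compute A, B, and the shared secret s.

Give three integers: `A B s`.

Answer: 7 24 6

Derivation:
A = 28^7 mod 43  (bits of 7 = 111)
  bit 0 = 1: r = r^2 * 28 mod 43 = 1^2 * 28 = 1*28 = 28
  bit 1 = 1: r = r^2 * 28 mod 43 = 28^2 * 28 = 10*28 = 22
  bit 2 = 1: r = r^2 * 28 mod 43 = 22^2 * 28 = 11*28 = 7
  -> A = 7
B = 28^8 mod 43  (bits of 8 = 1000)
  bit 0 = 1: r = r^2 * 28 mod 43 = 1^2 * 28 = 1*28 = 28
  bit 1 = 0: r = r^2 mod 43 = 28^2 = 10
  bit 2 = 0: r = r^2 mod 43 = 10^2 = 14
  bit 3 = 0: r = r^2 mod 43 = 14^2 = 24
  -> B = 24
s = B^a = 24^7 mod 43  (bits of 7 = 111)
  bit 0 = 1: r = r^2 * 24 mod 43 = 1^2 * 24 = 1*24 = 24
  bit 1 = 1: r = r^2 * 24 mod 43 = 24^2 * 24 = 17*24 = 21
  bit 2 = 1: r = r^2 * 24 mod 43 = 21^2 * 24 = 11*24 = 6
  -> s = B^a = 6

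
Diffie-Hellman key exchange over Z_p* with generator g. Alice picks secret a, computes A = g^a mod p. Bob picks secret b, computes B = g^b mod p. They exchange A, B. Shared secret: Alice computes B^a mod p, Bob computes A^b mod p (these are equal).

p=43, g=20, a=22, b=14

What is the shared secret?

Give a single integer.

A = 20^22 mod 43  (bits of 22 = 10110)
  bit 0 = 1: r = r^2 * 20 mod 43 = 1^2 * 20 = 1*20 = 20
  bit 1 = 0: r = r^2 mod 43 = 20^2 = 13
  bit 2 = 1: r = r^2 * 20 mod 43 = 13^2 * 20 = 40*20 = 26
  bit 3 = 1: r = r^2 * 20 mod 43 = 26^2 * 20 = 31*20 = 18
  bit 4 = 0: r = r^2 mod 43 = 18^2 = 23
  -> A = 23
B = 20^14 mod 43  (bits of 14 = 1110)
  bit 0 = 1: r = r^2 * 20 mod 43 = 1^2 * 20 = 1*20 = 20
  bit 1 = 1: r = r^2 * 20 mod 43 = 20^2 * 20 = 13*20 = 2
  bit 2 = 1: r = r^2 * 20 mod 43 = 2^2 * 20 = 4*20 = 37
  bit 3 = 0: r = r^2 mod 43 = 37^2 = 36
  -> B = 36
s = B^a = 36^22 mod 43  (bits of 22 = 10110)
  bit 0 = 1: r = r^2 * 36 mod 43 = 1^2 * 36 = 1*36 = 36
  bit 1 = 0: r = r^2 mod 43 = 36^2 = 6
  bit 2 = 1: r = r^2 * 36 mod 43 = 6^2 * 36 = 36*36 = 6
  bit 3 = 1: r = r^2 * 36 mod 43 = 6^2 * 36 = 36*36 = 6
  bit 4 = 0: r = r^2 mod 43 = 6^2 = 36
  -> s = B^a = 36

Answer: 36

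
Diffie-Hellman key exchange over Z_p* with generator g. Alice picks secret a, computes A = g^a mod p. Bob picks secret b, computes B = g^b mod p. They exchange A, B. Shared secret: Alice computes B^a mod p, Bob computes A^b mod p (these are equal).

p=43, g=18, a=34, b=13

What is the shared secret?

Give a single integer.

A = 18^34 mod 43  (bits of 34 = 100010)
  bit 0 = 1: r = r^2 * 18 mod 43 = 1^2 * 18 = 1*18 = 18
  bit 1 = 0: r = r^2 mod 43 = 18^2 = 23
  bit 2 = 0: r = r^2 mod 43 = 23^2 = 13
  bit 3 = 0: r = r^2 mod 43 = 13^2 = 40
  bit 4 = 1: r = r^2 * 18 mod 43 = 40^2 * 18 = 9*18 = 33
  bit 5 = 0: r = r^2 mod 43 = 33^2 = 14
  -> A = 14
B = 18^13 mod 43  (bits of 13 = 1101)
  bit 0 = 1: r = r^2 * 18 mod 43 = 1^2 * 18 = 1*18 = 18
  bit 1 = 1: r = r^2 * 18 mod 43 = 18^2 * 18 = 23*18 = 27
  bit 2 = 0: r = r^2 mod 43 = 27^2 = 41
  bit 3 = 1: r = r^2 * 18 mod 43 = 41^2 * 18 = 4*18 = 29
  -> B = 29
s = B^a = 29^34 mod 43  (bits of 34 = 100010)
  bit 0 = 1: r = r^2 * 29 mod 43 = 1^2 * 29 = 1*29 = 29
  bit 1 = 0: r = r^2 mod 43 = 29^2 = 24
  bit 2 = 0: r = r^2 mod 43 = 24^2 = 17
  bit 3 = 0: r = r^2 mod 43 = 17^2 = 31
  bit 4 = 1: r = r^2 * 29 mod 43 = 31^2 * 29 = 15*29 = 5
  bit 5 = 0: r = r^2 mod 43 = 5^2 = 25
  -> s = B^a = 25

Answer: 25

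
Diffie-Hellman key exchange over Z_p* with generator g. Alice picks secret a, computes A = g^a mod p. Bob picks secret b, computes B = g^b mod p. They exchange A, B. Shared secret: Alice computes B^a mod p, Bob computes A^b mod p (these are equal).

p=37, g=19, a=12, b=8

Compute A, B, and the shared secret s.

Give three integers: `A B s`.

A = 19^12 mod 37  (bits of 12 = 1100)
  bit 0 = 1: r = r^2 * 19 mod 37 = 1^2 * 19 = 1*19 = 19
  bit 1 = 1: r = r^2 * 19 mod 37 = 19^2 * 19 = 28*19 = 14
  bit 2 = 0: r = r^2 mod 37 = 14^2 = 11
  bit 3 = 0: r = r^2 mod 37 = 11^2 = 10
  -> A = 10
B = 19^8 mod 37  (bits of 8 = 1000)
  bit 0 = 1: r = r^2 * 19 mod 37 = 1^2 * 19 = 1*19 = 19
  bit 1 = 0: r = r^2 mod 37 = 19^2 = 28
  bit 2 = 0: r = r^2 mod 37 = 28^2 = 7
  bit 3 = 0: r = r^2 mod 37 = 7^2 = 12
  -> B = 12
s = B^a = 12^12 mod 37  (bits of 12 = 1100)
  bit 0 = 1: r = r^2 * 12 mod 37 = 1^2 * 12 = 1*12 = 12
  bit 1 = 1: r = r^2 * 12 mod 37 = 12^2 * 12 = 33*12 = 26
  bit 2 = 0: r = r^2 mod 37 = 26^2 = 10
  bit 3 = 0: r = r^2 mod 37 = 10^2 = 26
  -> s = B^a = 26

Answer: 10 12 26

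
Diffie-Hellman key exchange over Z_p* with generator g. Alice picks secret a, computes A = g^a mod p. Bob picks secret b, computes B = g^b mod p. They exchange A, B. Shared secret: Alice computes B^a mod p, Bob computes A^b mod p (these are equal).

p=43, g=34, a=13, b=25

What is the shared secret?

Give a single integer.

A = 34^13 mod 43  (bits of 13 = 1101)
  bit 0 = 1: r = r^2 * 34 mod 43 = 1^2 * 34 = 1*34 = 34
  bit 1 = 1: r = r^2 * 34 mod 43 = 34^2 * 34 = 38*34 = 2
  bit 2 = 0: r = r^2 mod 43 = 2^2 = 4
  bit 3 = 1: r = r^2 * 34 mod 43 = 4^2 * 34 = 16*34 = 28
  -> A = 28
B = 34^25 mod 43  (bits of 25 = 11001)
  bit 0 = 1: r = r^2 * 34 mod 43 = 1^2 * 34 = 1*34 = 34
  bit 1 = 1: r = r^2 * 34 mod 43 = 34^2 * 34 = 38*34 = 2
  bit 2 = 0: r = r^2 mod 43 = 2^2 = 4
  bit 3 = 0: r = r^2 mod 43 = 4^2 = 16
  bit 4 = 1: r = r^2 * 34 mod 43 = 16^2 * 34 = 41*34 = 18
  -> B = 18
s = B^a = 18^13 mod 43  (bits of 13 = 1101)
  bit 0 = 1: r = r^2 * 18 mod 43 = 1^2 * 18 = 1*18 = 18
  bit 1 = 1: r = r^2 * 18 mod 43 = 18^2 * 18 = 23*18 = 27
  bit 2 = 0: r = r^2 mod 43 = 27^2 = 41
  bit 3 = 1: r = r^2 * 18 mod 43 = 41^2 * 18 = 4*18 = 29
  -> s = B^a = 29

Answer: 29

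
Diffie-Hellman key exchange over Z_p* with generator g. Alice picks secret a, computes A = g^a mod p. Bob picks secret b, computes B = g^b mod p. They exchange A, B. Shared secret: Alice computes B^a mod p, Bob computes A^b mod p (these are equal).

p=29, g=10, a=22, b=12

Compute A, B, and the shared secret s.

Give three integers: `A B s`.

Answer: 4 20 20

Derivation:
A = 10^22 mod 29  (bits of 22 = 10110)
  bit 0 = 1: r = r^2 * 10 mod 29 = 1^2 * 10 = 1*10 = 10
  bit 1 = 0: r = r^2 mod 29 = 10^2 = 13
  bit 2 = 1: r = r^2 * 10 mod 29 = 13^2 * 10 = 24*10 = 8
  bit 3 = 1: r = r^2 * 10 mod 29 = 8^2 * 10 = 6*10 = 2
  bit 4 = 0: r = r^2 mod 29 = 2^2 = 4
  -> A = 4
B = 10^12 mod 29  (bits of 12 = 1100)
  bit 0 = 1: r = r^2 * 10 mod 29 = 1^2 * 10 = 1*10 = 10
  bit 1 = 1: r = r^2 * 10 mod 29 = 10^2 * 10 = 13*10 = 14
  bit 2 = 0: r = r^2 mod 29 = 14^2 = 22
  bit 3 = 0: r = r^2 mod 29 = 22^2 = 20
  -> B = 20
s = B^a = 20^22 mod 29  (bits of 22 = 10110)
  bit 0 = 1: r = r^2 * 20 mod 29 = 1^2 * 20 = 1*20 = 20
  bit 1 = 0: r = r^2 mod 29 = 20^2 = 23
  bit 2 = 1: r = r^2 * 20 mod 29 = 23^2 * 20 = 7*20 = 24
  bit 3 = 1: r = r^2 * 20 mod 29 = 24^2 * 20 = 25*20 = 7
  bit 4 = 0: r = r^2 mod 29 = 7^2 = 20
  -> s = B^a = 20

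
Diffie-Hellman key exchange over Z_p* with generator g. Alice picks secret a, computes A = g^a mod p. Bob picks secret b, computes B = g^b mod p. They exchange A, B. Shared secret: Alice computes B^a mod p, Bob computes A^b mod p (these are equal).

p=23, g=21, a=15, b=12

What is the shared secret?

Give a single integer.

Answer: 16

Derivation:
A = 21^15 mod 23  (bits of 15 = 1111)
  bit 0 = 1: r = r^2 * 21 mod 23 = 1^2 * 21 = 1*21 = 21
  bit 1 = 1: r = r^2 * 21 mod 23 = 21^2 * 21 = 4*21 = 15
  bit 2 = 1: r = r^2 * 21 mod 23 = 15^2 * 21 = 18*21 = 10
  bit 3 = 1: r = r^2 * 21 mod 23 = 10^2 * 21 = 8*21 = 7
  -> A = 7
B = 21^12 mod 23  (bits of 12 = 1100)
  bit 0 = 1: r = r^2 * 21 mod 23 = 1^2 * 21 = 1*21 = 21
  bit 1 = 1: r = r^2 * 21 mod 23 = 21^2 * 21 = 4*21 = 15
  bit 2 = 0: r = r^2 mod 23 = 15^2 = 18
  bit 3 = 0: r = r^2 mod 23 = 18^2 = 2
  -> B = 2
s = B^a = 2^15 mod 23  (bits of 15 = 1111)
  bit 0 = 1: r = r^2 * 2 mod 23 = 1^2 * 2 = 1*2 = 2
  bit 1 = 1: r = r^2 * 2 mod 23 = 2^2 * 2 = 4*2 = 8
  bit 2 = 1: r = r^2 * 2 mod 23 = 8^2 * 2 = 18*2 = 13
  bit 3 = 1: r = r^2 * 2 mod 23 = 13^2 * 2 = 8*2 = 16
  -> s = B^a = 16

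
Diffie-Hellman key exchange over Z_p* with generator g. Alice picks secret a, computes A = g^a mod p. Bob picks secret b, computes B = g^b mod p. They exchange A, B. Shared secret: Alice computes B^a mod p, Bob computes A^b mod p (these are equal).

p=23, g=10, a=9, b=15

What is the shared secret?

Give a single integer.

Answer: 11

Derivation:
A = 10^9 mod 23  (bits of 9 = 1001)
  bit 0 = 1: r = r^2 * 10 mod 23 = 1^2 * 10 = 1*10 = 10
  bit 1 = 0: r = r^2 mod 23 = 10^2 = 8
  bit 2 = 0: r = r^2 mod 23 = 8^2 = 18
  bit 3 = 1: r = r^2 * 10 mod 23 = 18^2 * 10 = 2*10 = 20
  -> A = 20
B = 10^15 mod 23  (bits of 15 = 1111)
  bit 0 = 1: r = r^2 * 10 mod 23 = 1^2 * 10 = 1*10 = 10
  bit 1 = 1: r = r^2 * 10 mod 23 = 10^2 * 10 = 8*10 = 11
  bit 2 = 1: r = r^2 * 10 mod 23 = 11^2 * 10 = 6*10 = 14
  bit 3 = 1: r = r^2 * 10 mod 23 = 14^2 * 10 = 12*10 = 5
  -> B = 5
s = B^a = 5^9 mod 23  (bits of 9 = 1001)
  bit 0 = 1: r = r^2 * 5 mod 23 = 1^2 * 5 = 1*5 = 5
  bit 1 = 0: r = r^2 mod 23 = 5^2 = 2
  bit 2 = 0: r = r^2 mod 23 = 2^2 = 4
  bit 3 = 1: r = r^2 * 5 mod 23 = 4^2 * 5 = 16*5 = 11
  -> s = B^a = 11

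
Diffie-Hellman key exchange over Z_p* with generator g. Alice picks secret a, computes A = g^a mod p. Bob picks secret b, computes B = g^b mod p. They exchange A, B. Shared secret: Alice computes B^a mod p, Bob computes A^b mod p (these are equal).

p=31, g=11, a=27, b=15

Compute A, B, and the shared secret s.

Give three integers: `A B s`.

A = 11^27 mod 31  (bits of 27 = 11011)
  bit 0 = 1: r = r^2 * 11 mod 31 = 1^2 * 11 = 1*11 = 11
  bit 1 = 1: r = r^2 * 11 mod 31 = 11^2 * 11 = 28*11 = 29
  bit 2 = 0: r = r^2 mod 31 = 29^2 = 4
  bit 3 = 1: r = r^2 * 11 mod 31 = 4^2 * 11 = 16*11 = 21
  bit 4 = 1: r = r^2 * 11 mod 31 = 21^2 * 11 = 7*11 = 15
  -> A = 15
B = 11^15 mod 31  (bits of 15 = 1111)
  bit 0 = 1: r = r^2 * 11 mod 31 = 1^2 * 11 = 1*11 = 11
  bit 1 = 1: r = r^2 * 11 mod 31 = 11^2 * 11 = 28*11 = 29
  bit 2 = 1: r = r^2 * 11 mod 31 = 29^2 * 11 = 4*11 = 13
  bit 3 = 1: r = r^2 * 11 mod 31 = 13^2 * 11 = 14*11 = 30
  -> B = 30
s = B^a = 30^27 mod 31  (bits of 27 = 11011)
  bit 0 = 1: r = r^2 * 30 mod 31 = 1^2 * 30 = 1*30 = 30
  bit 1 = 1: r = r^2 * 30 mod 31 = 30^2 * 30 = 1*30 = 30
  bit 2 = 0: r = r^2 mod 31 = 30^2 = 1
  bit 3 = 1: r = r^2 * 30 mod 31 = 1^2 * 30 = 1*30 = 30
  bit 4 = 1: r = r^2 * 30 mod 31 = 30^2 * 30 = 1*30 = 30
  -> s = B^a = 30

Answer: 15 30 30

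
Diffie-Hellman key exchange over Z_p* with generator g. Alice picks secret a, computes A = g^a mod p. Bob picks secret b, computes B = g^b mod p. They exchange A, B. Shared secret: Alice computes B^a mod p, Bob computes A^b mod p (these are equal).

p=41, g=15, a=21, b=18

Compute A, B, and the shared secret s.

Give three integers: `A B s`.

Answer: 26 2 2

Derivation:
A = 15^21 mod 41  (bits of 21 = 10101)
  bit 0 = 1: r = r^2 * 15 mod 41 = 1^2 * 15 = 1*15 = 15
  bit 1 = 0: r = r^2 mod 41 = 15^2 = 20
  bit 2 = 1: r = r^2 * 15 mod 41 = 20^2 * 15 = 31*15 = 14
  bit 3 = 0: r = r^2 mod 41 = 14^2 = 32
  bit 4 = 1: r = r^2 * 15 mod 41 = 32^2 * 15 = 40*15 = 26
  -> A = 26
B = 15^18 mod 41  (bits of 18 = 10010)
  bit 0 = 1: r = r^2 * 15 mod 41 = 1^2 * 15 = 1*15 = 15
  bit 1 = 0: r = r^2 mod 41 = 15^2 = 20
  bit 2 = 0: r = r^2 mod 41 = 20^2 = 31
  bit 3 = 1: r = r^2 * 15 mod 41 = 31^2 * 15 = 18*15 = 24
  bit 4 = 0: r = r^2 mod 41 = 24^2 = 2
  -> B = 2
s = B^a = 2^21 mod 41  (bits of 21 = 10101)
  bit 0 = 1: r = r^2 * 2 mod 41 = 1^2 * 2 = 1*2 = 2
  bit 1 = 0: r = r^2 mod 41 = 2^2 = 4
  bit 2 = 1: r = r^2 * 2 mod 41 = 4^2 * 2 = 16*2 = 32
  bit 3 = 0: r = r^2 mod 41 = 32^2 = 40
  bit 4 = 1: r = r^2 * 2 mod 41 = 40^2 * 2 = 1*2 = 2
  -> s = B^a = 2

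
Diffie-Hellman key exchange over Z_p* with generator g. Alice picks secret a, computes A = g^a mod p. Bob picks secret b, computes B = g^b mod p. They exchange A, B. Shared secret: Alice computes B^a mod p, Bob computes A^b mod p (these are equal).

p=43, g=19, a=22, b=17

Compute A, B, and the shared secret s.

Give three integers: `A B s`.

A = 19^22 mod 43  (bits of 22 = 10110)
  bit 0 = 1: r = r^2 * 19 mod 43 = 1^2 * 19 = 1*19 = 19
  bit 1 = 0: r = r^2 mod 43 = 19^2 = 17
  bit 2 = 1: r = r^2 * 19 mod 43 = 17^2 * 19 = 31*19 = 30
  bit 3 = 1: r = r^2 * 19 mod 43 = 30^2 * 19 = 40*19 = 29
  bit 4 = 0: r = r^2 mod 43 = 29^2 = 24
  -> A = 24
B = 19^17 mod 43  (bits of 17 = 10001)
  bit 0 = 1: r = r^2 * 19 mod 43 = 1^2 * 19 = 1*19 = 19
  bit 1 = 0: r = r^2 mod 43 = 19^2 = 17
  bit 2 = 0: r = r^2 mod 43 = 17^2 = 31
  bit 3 = 0: r = r^2 mod 43 = 31^2 = 15
  bit 4 = 1: r = r^2 * 19 mod 43 = 15^2 * 19 = 10*19 = 18
  -> B = 18
s = B^a = 18^22 mod 43  (bits of 22 = 10110)
  bit 0 = 1: r = r^2 * 18 mod 43 = 1^2 * 18 = 1*18 = 18
  bit 1 = 0: r = r^2 mod 43 = 18^2 = 23
  bit 2 = 1: r = r^2 * 18 mod 43 = 23^2 * 18 = 13*18 = 19
  bit 3 = 1: r = r^2 * 18 mod 43 = 19^2 * 18 = 17*18 = 5
  bit 4 = 0: r = r^2 mod 43 = 5^2 = 25
  -> s = B^a = 25

Answer: 24 18 25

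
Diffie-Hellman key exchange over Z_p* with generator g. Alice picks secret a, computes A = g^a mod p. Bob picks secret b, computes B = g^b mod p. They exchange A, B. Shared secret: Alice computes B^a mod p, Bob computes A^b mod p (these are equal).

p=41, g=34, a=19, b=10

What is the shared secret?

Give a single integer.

A = 34^19 mod 41  (bits of 19 = 10011)
  bit 0 = 1: r = r^2 * 34 mod 41 = 1^2 * 34 = 1*34 = 34
  bit 1 = 0: r = r^2 mod 41 = 34^2 = 8
  bit 2 = 0: r = r^2 mod 41 = 8^2 = 23
  bit 3 = 1: r = r^2 * 34 mod 41 = 23^2 * 34 = 37*34 = 28
  bit 4 = 1: r = r^2 * 34 mod 41 = 28^2 * 34 = 5*34 = 6
  -> A = 6
B = 34^10 mod 41  (bits of 10 = 1010)
  bit 0 = 1: r = r^2 * 34 mod 41 = 1^2 * 34 = 1*34 = 34
  bit 1 = 0: r = r^2 mod 41 = 34^2 = 8
  bit 2 = 1: r = r^2 * 34 mod 41 = 8^2 * 34 = 23*34 = 3
  bit 3 = 0: r = r^2 mod 41 = 3^2 = 9
  -> B = 9
s = B^a = 9^19 mod 41  (bits of 19 = 10011)
  bit 0 = 1: r = r^2 * 9 mod 41 = 1^2 * 9 = 1*9 = 9
  bit 1 = 0: r = r^2 mod 41 = 9^2 = 40
  bit 2 = 0: r = r^2 mod 41 = 40^2 = 1
  bit 3 = 1: r = r^2 * 9 mod 41 = 1^2 * 9 = 1*9 = 9
  bit 4 = 1: r = r^2 * 9 mod 41 = 9^2 * 9 = 40*9 = 32
  -> s = B^a = 32

Answer: 32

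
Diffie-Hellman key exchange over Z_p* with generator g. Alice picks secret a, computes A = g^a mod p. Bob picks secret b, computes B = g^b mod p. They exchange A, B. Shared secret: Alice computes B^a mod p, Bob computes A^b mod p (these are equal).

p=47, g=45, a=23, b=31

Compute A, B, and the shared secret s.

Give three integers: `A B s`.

Answer: 46 26 46

Derivation:
A = 45^23 mod 47  (bits of 23 = 10111)
  bit 0 = 1: r = r^2 * 45 mod 47 = 1^2 * 45 = 1*45 = 45
  bit 1 = 0: r = r^2 mod 47 = 45^2 = 4
  bit 2 = 1: r = r^2 * 45 mod 47 = 4^2 * 45 = 16*45 = 15
  bit 3 = 1: r = r^2 * 45 mod 47 = 15^2 * 45 = 37*45 = 20
  bit 4 = 1: r = r^2 * 45 mod 47 = 20^2 * 45 = 24*45 = 46
  -> A = 46
B = 45^31 mod 47  (bits of 31 = 11111)
  bit 0 = 1: r = r^2 * 45 mod 47 = 1^2 * 45 = 1*45 = 45
  bit 1 = 1: r = r^2 * 45 mod 47 = 45^2 * 45 = 4*45 = 39
  bit 2 = 1: r = r^2 * 45 mod 47 = 39^2 * 45 = 17*45 = 13
  bit 3 = 1: r = r^2 * 45 mod 47 = 13^2 * 45 = 28*45 = 38
  bit 4 = 1: r = r^2 * 45 mod 47 = 38^2 * 45 = 34*45 = 26
  -> B = 26
s = B^a = 26^23 mod 47  (bits of 23 = 10111)
  bit 0 = 1: r = r^2 * 26 mod 47 = 1^2 * 26 = 1*26 = 26
  bit 1 = 0: r = r^2 mod 47 = 26^2 = 18
  bit 2 = 1: r = r^2 * 26 mod 47 = 18^2 * 26 = 42*26 = 11
  bit 3 = 1: r = r^2 * 26 mod 47 = 11^2 * 26 = 27*26 = 44
  bit 4 = 1: r = r^2 * 26 mod 47 = 44^2 * 26 = 9*26 = 46
  -> s = B^a = 46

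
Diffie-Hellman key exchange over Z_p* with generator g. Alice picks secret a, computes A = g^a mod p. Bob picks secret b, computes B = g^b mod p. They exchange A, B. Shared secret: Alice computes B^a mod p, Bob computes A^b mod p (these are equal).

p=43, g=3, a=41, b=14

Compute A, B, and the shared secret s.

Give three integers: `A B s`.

A = 3^41 mod 43  (bits of 41 = 101001)
  bit 0 = 1: r = r^2 * 3 mod 43 = 1^2 * 3 = 1*3 = 3
  bit 1 = 0: r = r^2 mod 43 = 3^2 = 9
  bit 2 = 1: r = r^2 * 3 mod 43 = 9^2 * 3 = 38*3 = 28
  bit 3 = 0: r = r^2 mod 43 = 28^2 = 10
  bit 4 = 0: r = r^2 mod 43 = 10^2 = 14
  bit 5 = 1: r = r^2 * 3 mod 43 = 14^2 * 3 = 24*3 = 29
  -> A = 29
B = 3^14 mod 43  (bits of 14 = 1110)
  bit 0 = 1: r = r^2 * 3 mod 43 = 1^2 * 3 = 1*3 = 3
  bit 1 = 1: r = r^2 * 3 mod 43 = 3^2 * 3 = 9*3 = 27
  bit 2 = 1: r = r^2 * 3 mod 43 = 27^2 * 3 = 41*3 = 37
  bit 3 = 0: r = r^2 mod 43 = 37^2 = 36
  -> B = 36
s = B^a = 36^41 mod 43  (bits of 41 = 101001)
  bit 0 = 1: r = r^2 * 36 mod 43 = 1^2 * 36 = 1*36 = 36
  bit 1 = 0: r = r^2 mod 43 = 36^2 = 6
  bit 2 = 1: r = r^2 * 36 mod 43 = 6^2 * 36 = 36*36 = 6
  bit 3 = 0: r = r^2 mod 43 = 6^2 = 36
  bit 4 = 0: r = r^2 mod 43 = 36^2 = 6
  bit 5 = 1: r = r^2 * 36 mod 43 = 6^2 * 36 = 36*36 = 6
  -> s = B^a = 6

Answer: 29 36 6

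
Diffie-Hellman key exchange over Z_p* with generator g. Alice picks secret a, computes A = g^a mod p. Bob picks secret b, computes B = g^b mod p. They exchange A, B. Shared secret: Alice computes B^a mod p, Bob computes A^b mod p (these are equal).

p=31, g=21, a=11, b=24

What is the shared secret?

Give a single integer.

A = 21^11 mod 31  (bits of 11 = 1011)
  bit 0 = 1: r = r^2 * 21 mod 31 = 1^2 * 21 = 1*21 = 21
  bit 1 = 0: r = r^2 mod 31 = 21^2 = 7
  bit 2 = 1: r = r^2 * 21 mod 31 = 7^2 * 21 = 18*21 = 6
  bit 3 = 1: r = r^2 * 21 mod 31 = 6^2 * 21 = 5*21 = 12
  -> A = 12
B = 21^24 mod 31  (bits of 24 = 11000)
  bit 0 = 1: r = r^2 * 21 mod 31 = 1^2 * 21 = 1*21 = 21
  bit 1 = 1: r = r^2 * 21 mod 31 = 21^2 * 21 = 7*21 = 23
  bit 2 = 0: r = r^2 mod 31 = 23^2 = 2
  bit 3 = 0: r = r^2 mod 31 = 2^2 = 4
  bit 4 = 0: r = r^2 mod 31 = 4^2 = 16
  -> B = 16
s = B^a = 16^11 mod 31  (bits of 11 = 1011)
  bit 0 = 1: r = r^2 * 16 mod 31 = 1^2 * 16 = 1*16 = 16
  bit 1 = 0: r = r^2 mod 31 = 16^2 = 8
  bit 2 = 1: r = r^2 * 16 mod 31 = 8^2 * 16 = 2*16 = 1
  bit 3 = 1: r = r^2 * 16 mod 31 = 1^2 * 16 = 1*16 = 16
  -> s = B^a = 16

Answer: 16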